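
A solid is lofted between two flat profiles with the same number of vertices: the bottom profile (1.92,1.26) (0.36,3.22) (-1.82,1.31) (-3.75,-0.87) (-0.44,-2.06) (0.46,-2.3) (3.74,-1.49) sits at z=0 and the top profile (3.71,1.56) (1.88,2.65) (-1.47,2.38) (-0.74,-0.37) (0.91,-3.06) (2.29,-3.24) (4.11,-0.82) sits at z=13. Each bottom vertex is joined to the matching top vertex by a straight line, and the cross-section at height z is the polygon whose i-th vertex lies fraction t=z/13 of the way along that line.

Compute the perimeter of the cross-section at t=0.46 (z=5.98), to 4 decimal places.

Cross-section at t=0.46: each vertex is (1-t)·p0[i] + t·p1[i].
  v1: (1-0.46)·(1.92,1.26) + 0.46·(3.71,1.56) = (2.7434,1.3980)
  v2: (1-0.46)·(0.36,3.22) + 0.46·(1.88,2.65) = (1.0592,2.9578)
  v3: (1-0.46)·(-1.82,1.31) + 0.46·(-1.47,2.38) = (-1.6590,1.8022)
  v4: (1-0.46)·(-3.75,-0.87) + 0.46·(-0.74,-0.37) = (-2.3654,-0.6400)
  v5: (1-0.46)·(-0.44,-2.06) + 0.46·(0.91,-3.06) = (0.1810,-2.5200)
  v6: (1-0.46)·(0.46,-2.3) + 0.46·(2.29,-3.24) = (1.3018,-2.7324)
  v7: (1-0.46)·(3.74,-1.49) + 0.46·(4.11,-0.82) = (3.9102,-1.1818)
Perimeter = Σ |v_{i+1} − v_i|:
  edge 1→2: √(-1.6842² + 1.5598²) = 2.2955 (running 2.2955)
  edge 2→3: √(-2.7182² + -1.1556²) = 2.9536 (running 5.2492)
  edge 3→4: √(-0.7064² + -2.4422²) = 2.5423 (running 7.7915)
  edge 4→5: √(2.5464² + -1.8800²) = 3.1652 (running 10.9567)
  edge 5→6: √(1.1208² + -0.2124²) = 1.1407 (running 12.0975)
  edge 6→7: √(2.6084² + 1.5506²) = 3.0345 (running 15.1319)
  edge 7→1: √(-1.1668² + 2.5798²) = 2.8314 (running 17.9633)
Perimeter = 17.9633

Perimeter at t=0.46: 17.9633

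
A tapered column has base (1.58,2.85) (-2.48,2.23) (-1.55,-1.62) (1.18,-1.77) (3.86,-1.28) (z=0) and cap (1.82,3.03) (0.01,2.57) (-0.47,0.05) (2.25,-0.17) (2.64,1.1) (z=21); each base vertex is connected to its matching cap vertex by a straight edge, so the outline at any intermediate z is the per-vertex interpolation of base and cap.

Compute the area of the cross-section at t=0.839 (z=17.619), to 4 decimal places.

Cross-section at t=0.839: each vertex is (1-t)·p0[i] + t·p1[i].
  v1: (1-0.839)·(1.58,2.85) + 0.839·(1.82,3.03) = (1.7814,3.0010)
  v2: (1-0.839)·(-2.48,2.23) + 0.839·(0.01,2.57) = (-0.3909,2.5153)
  v3: (1-0.839)·(-1.55,-1.62) + 0.839·(-0.47,0.05) = (-0.6439,-0.2189)
  v4: (1-0.839)·(1.18,-1.77) + 0.839·(2.25,-0.17) = (2.0777,-0.4276)
  v5: (1-0.839)·(3.86,-1.28) + 0.839·(2.64,1.1) = (2.8364,0.7168)
Shoelace sum Σ(x_i·y_{i+1} − x_{i+1}·y_i):
  i=1: 1.7814·2.5153 − -0.3909·3.0010 = +5.6537 (running +5.6537)
  i=2: -0.3909·-0.2189 − -0.6439·2.5153 = +1.7051 (running +7.3587)
  i=3: -0.6439·-0.4276 − 2.0777·-0.2189 = +0.7301 (running +8.0888)
  i=4: 2.0777·0.7168 − 2.8364·-0.4276 = +2.7022 (running +10.7910)
  i=5: 2.8364·3.0010 − 1.7814·0.7168 = +7.2352 (running +18.0263)
Area = |Σ|/2 = |18.0263|/2 = 9.0131

Area at t=0.839: 9.0131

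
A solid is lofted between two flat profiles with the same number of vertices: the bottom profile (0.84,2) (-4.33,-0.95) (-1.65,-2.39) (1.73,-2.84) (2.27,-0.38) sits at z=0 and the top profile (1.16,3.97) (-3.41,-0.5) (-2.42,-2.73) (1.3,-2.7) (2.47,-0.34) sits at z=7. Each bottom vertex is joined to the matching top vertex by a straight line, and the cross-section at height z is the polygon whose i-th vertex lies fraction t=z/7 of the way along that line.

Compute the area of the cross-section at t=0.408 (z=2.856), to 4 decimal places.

Area at t=0.408: 20.5805

Cross-section at t=0.408: each vertex is (1-t)·p0[i] + t·p1[i].
  v1: (1-0.408)·(0.84,2) + 0.408·(1.16,3.97) = (0.9706,2.8038)
  v2: (1-0.408)·(-4.33,-0.95) + 0.408·(-3.41,-0.5) = (-3.9546,-0.7664)
  v3: (1-0.408)·(-1.65,-2.39) + 0.408·(-2.42,-2.73) = (-1.9642,-2.5287)
  v4: (1-0.408)·(1.73,-2.84) + 0.408·(1.3,-2.7) = (1.5546,-2.7829)
  v5: (1-0.408)·(2.27,-0.38) + 0.408·(2.47,-0.34) = (2.3516,-0.3637)
Shoelace sum Σ(x_i·y_{i+1} − x_{i+1}·y_i):
  i=1: 0.9706·-0.7664 − -3.9546·2.8038 = +10.3440 (running +10.3440)
  i=2: -3.9546·-2.5287 − -1.9642·-0.7664 = +8.4948 (running +18.8389)
  i=3: -1.9642·-2.7829 − 1.5546·-2.5287 = +9.3971 (running +28.2359)
  i=4: 1.5546·-0.3637 − 2.3516·-2.7829 = +5.9789 (running +34.2148)
  i=5: 2.3516·2.8038 − 0.9706·-0.3637 = +6.9463 (running +41.1611)
Area = |Σ|/2 = |41.1611|/2 = 20.5805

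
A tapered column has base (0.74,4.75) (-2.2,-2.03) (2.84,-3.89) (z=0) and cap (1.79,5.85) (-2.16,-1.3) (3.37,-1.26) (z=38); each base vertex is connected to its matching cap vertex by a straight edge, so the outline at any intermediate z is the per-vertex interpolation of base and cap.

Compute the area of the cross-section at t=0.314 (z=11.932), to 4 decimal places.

Cross-section at t=0.314: each vertex is (1-t)·p0[i] + t·p1[i].
  v1: (1-0.314)·(0.74,4.75) + 0.314·(1.79,5.85) = (1.0697,5.0954)
  v2: (1-0.314)·(-2.2,-2.03) + 0.314·(-2.16,-1.3) = (-2.1874,-1.8008)
  v3: (1-0.314)·(2.84,-3.89) + 0.314·(3.37,-1.26) = (3.0064,-3.0642)
Shoelace sum Σ(x_i·y_{i+1} − x_{i+1}·y_i):
  i=1: 1.0697·-1.8008 − -2.1874·5.0954 = +9.2196 (running +9.2196)
  i=2: -2.1874·-3.0642 − 3.0064·-1.8008 = +12.1166 (running +21.3362)
  i=3: 3.0064·5.0954 − 1.0697·-3.0642 = +18.5967 (running +39.9329)
Area = |Σ|/2 = |39.9329|/2 = 19.9664

Area at t=0.314: 19.9664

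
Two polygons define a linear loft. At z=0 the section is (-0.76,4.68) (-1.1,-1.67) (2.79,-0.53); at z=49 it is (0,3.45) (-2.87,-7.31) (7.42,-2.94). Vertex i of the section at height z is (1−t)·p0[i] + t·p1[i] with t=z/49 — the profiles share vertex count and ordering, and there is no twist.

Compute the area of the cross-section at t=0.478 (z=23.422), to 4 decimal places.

Cross-section at t=0.478: each vertex is (1-t)·p0[i] + t·p1[i].
  v1: (1-0.478)·(-0.76,4.68) + 0.478·(0,3.45) = (-0.3967,4.0921)
  v2: (1-0.478)·(-1.1,-1.67) + 0.478·(-2.87,-7.31) = (-1.9461,-4.3659)
  v3: (1-0.478)·(2.79,-0.53) + 0.478·(7.42,-2.94) = (5.0031,-1.6820)
Shoelace sum Σ(x_i·y_{i+1} − x_{i+1}·y_i):
  i=1: -0.3967·-4.3659 − -1.9461·4.0921 = +9.6954 (running +9.6954)
  i=2: -1.9461·-1.6820 − 5.0031·-4.3659 = +25.1165 (running +34.8120)
  i=3: 5.0031·4.0921 − -0.3967·-1.6820 = +19.8059 (running +54.6179)
Area = |Σ|/2 = |54.6179|/2 = 27.3089

Area at t=0.478: 27.3089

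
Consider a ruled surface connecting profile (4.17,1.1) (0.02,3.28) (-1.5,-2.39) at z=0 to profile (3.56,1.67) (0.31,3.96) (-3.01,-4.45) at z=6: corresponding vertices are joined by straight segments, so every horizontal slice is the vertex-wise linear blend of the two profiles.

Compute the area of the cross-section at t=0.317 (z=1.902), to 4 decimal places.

Cross-section at t=0.317: each vertex is (1-t)·p0[i] + t·p1[i].
  v1: (1-0.317)·(4.17,1.1) + 0.317·(3.56,1.67) = (3.9766,1.2807)
  v2: (1-0.317)·(0.02,3.28) + 0.317·(0.31,3.96) = (0.1119,3.4956)
  v3: (1-0.317)·(-1.5,-2.39) + 0.317·(-3.01,-4.45) = (-1.9787,-3.0430)
Shoelace sum Σ(x_i·y_{i+1} − x_{i+1}·y_i):
  i=1: 3.9766·3.4956 − 0.1119·1.2807 = +13.7572 (running +13.7572)
  i=2: 0.1119·-3.0430 − -1.9787·3.4956 = +6.5760 (running +20.3332)
  i=3: -1.9787·1.2807 − 3.9766·-3.0430 = +9.5669 (running +29.9001)
Area = |Σ|/2 = |29.9001|/2 = 14.9500

Area at t=0.317: 14.9500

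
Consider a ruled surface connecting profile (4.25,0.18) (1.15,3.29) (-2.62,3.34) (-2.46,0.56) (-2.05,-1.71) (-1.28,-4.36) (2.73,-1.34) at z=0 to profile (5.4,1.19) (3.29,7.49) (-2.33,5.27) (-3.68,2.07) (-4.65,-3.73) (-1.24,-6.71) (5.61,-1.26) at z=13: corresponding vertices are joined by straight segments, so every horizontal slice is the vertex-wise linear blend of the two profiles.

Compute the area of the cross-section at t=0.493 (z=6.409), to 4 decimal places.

Area at t=0.493: 59.1000

Cross-section at t=0.493: each vertex is (1-t)·p0[i] + t·p1[i].
  v1: (1-0.493)·(4.25,0.18) + 0.493·(5.4,1.19) = (4.8170,0.6779)
  v2: (1-0.493)·(1.15,3.29) + 0.493·(3.29,7.49) = (2.2050,5.3606)
  v3: (1-0.493)·(-2.62,3.34) + 0.493·(-2.33,5.27) = (-2.4770,4.2915)
  v4: (1-0.493)·(-2.46,0.56) + 0.493·(-3.68,2.07) = (-3.0615,1.3044)
  v5: (1-0.493)·(-2.05,-1.71) + 0.493·(-4.65,-3.73) = (-3.3318,-2.7059)
  v6: (1-0.493)·(-1.28,-4.36) + 0.493·(-1.24,-6.71) = (-1.2603,-5.5186)
  v7: (1-0.493)·(2.73,-1.34) + 0.493·(5.61,-1.26) = (4.1498,-1.3006)
Shoelace sum Σ(x_i·y_{i+1} − x_{i+1}·y_i):
  i=1: 4.8170·5.3606 − 2.2050·0.6779 = +24.3269 (running +24.3269)
  i=2: 2.2050·4.2915 − -2.4770·5.3606 = +22.7412 (running +47.0681)
  i=3: -2.4770·1.3044 − -3.0615·4.2915 = +9.9071 (running +56.9752)
  i=4: -3.0615·-2.7059 − -3.3318·1.3044 = +12.6300 (running +69.6052)
  i=5: -3.3318·-5.5186 − -1.2603·-2.7059 = +14.9766 (running +84.5817)
  i=6: -1.2603·-1.3006 − 4.1498·-5.5186 = +24.5402 (running +109.1219)
  i=7: 4.1498·0.6779 − 4.8170·-1.3006 = +9.0780 (running +118.1999)
Area = |Σ|/2 = |118.1999|/2 = 59.1000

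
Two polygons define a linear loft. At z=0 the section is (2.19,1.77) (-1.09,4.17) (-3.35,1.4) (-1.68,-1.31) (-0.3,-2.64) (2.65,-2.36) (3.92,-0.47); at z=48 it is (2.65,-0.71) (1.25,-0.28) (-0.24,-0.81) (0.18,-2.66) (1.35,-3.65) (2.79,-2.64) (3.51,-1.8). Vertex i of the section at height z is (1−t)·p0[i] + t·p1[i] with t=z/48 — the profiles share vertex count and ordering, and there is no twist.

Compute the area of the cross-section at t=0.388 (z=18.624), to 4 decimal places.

Cross-section at t=0.388: each vertex is (1-t)·p0[i] + t·p1[i].
  v1: (1-0.388)·(2.19,1.77) + 0.388·(2.65,-0.71) = (2.3685,0.8078)
  v2: (1-0.388)·(-1.09,4.17) + 0.388·(1.25,-0.28) = (-0.1821,2.4434)
  v3: (1-0.388)·(-3.35,1.4) + 0.388·(-0.24,-0.81) = (-2.1433,0.5425)
  v4: (1-0.388)·(-1.68,-1.31) + 0.388·(0.18,-2.66) = (-0.9583,-1.8338)
  v5: (1-0.388)·(-0.3,-2.64) + 0.388·(1.35,-3.65) = (0.3402,-3.0319)
  v6: (1-0.388)·(2.65,-2.36) + 0.388·(2.79,-2.64) = (2.7043,-2.4686)
  v7: (1-0.388)·(3.92,-0.47) + 0.388·(3.51,-1.8) = (3.7609,-0.9860)
Shoelace sum Σ(x_i·y_{i+1} − x_{i+1}·y_i):
  i=1: 2.3685·2.4434 − -0.1821·0.8078 = +5.9342 (running +5.9342)
  i=2: -0.1821·0.5425 − -2.1433·2.4434 = +5.1382 (running +11.0724)
  i=3: -2.1433·-1.8338 − -0.9583·0.5425 = +4.4503 (running +15.5228)
  i=4: -0.9583·-3.0319 − 0.3402·-1.8338 = +3.5294 (running +19.0521)
  i=5: 0.3402·-2.4686 − 2.7043·-3.0319 = +7.3593 (running +26.4115)
  i=6: 2.7043·-0.9860 − 3.7609·-2.4686 = +6.6178 (running +33.0293)
  i=7: 3.7609·0.8078 − 2.3685·-0.9860 = +5.3733 (running +38.4026)
Area = |Σ|/2 = |38.4026|/2 = 19.2013

Area at t=0.388: 19.2013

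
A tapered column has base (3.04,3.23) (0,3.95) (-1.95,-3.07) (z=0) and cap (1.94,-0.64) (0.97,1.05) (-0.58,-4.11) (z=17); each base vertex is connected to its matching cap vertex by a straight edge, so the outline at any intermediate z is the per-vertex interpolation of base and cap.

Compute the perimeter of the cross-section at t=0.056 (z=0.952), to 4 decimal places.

Cross-section at t=0.056: each vertex is (1-t)·p0[i] + t·p1[i].
  v1: (1-0.056)·(3.04,3.23) + 0.056·(1.94,-0.64) = (2.9784,3.0133)
  v2: (1-0.056)·(0,3.95) + 0.056·(0.97,1.05) = (0.0543,3.7876)
  v3: (1-0.056)·(-1.95,-3.07) + 0.056·(-0.58,-4.11) = (-1.8733,-3.1282)
Perimeter = Σ |v_{i+1} − v_i|:
  edge 1→2: √(-2.9241² + 0.7743²) = 3.0249 (running 3.0249)
  edge 2→3: √(-1.9276² + -6.9158²) = 7.1794 (running 10.2043)
  edge 3→1: √(4.8517² + 6.1415²) = 7.8267 (running 18.0310)
Perimeter = 18.0310

Perimeter at t=0.056: 18.0310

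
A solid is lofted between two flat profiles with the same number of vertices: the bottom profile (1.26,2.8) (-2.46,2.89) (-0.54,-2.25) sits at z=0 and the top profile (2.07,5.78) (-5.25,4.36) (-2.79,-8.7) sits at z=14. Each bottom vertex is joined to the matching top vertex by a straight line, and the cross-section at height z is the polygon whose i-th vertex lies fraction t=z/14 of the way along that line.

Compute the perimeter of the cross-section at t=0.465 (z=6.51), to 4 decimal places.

Cross-section at t=0.465: each vertex is (1-t)·p0[i] + t·p1[i].
  v1: (1-0.465)·(1.26,2.8) + 0.465·(2.07,5.78) = (1.6366,4.1857)
  v2: (1-0.465)·(-2.46,2.89) + 0.465·(-5.25,4.36) = (-3.7573,3.5736)
  v3: (1-0.465)·(-0.54,-2.25) + 0.465·(-2.79,-8.7) = (-1.5862,-5.2492)
Perimeter = Σ |v_{i+1} − v_i|:
  edge 1→2: √(-5.3940² + -0.6122²) = 5.4286 (running 5.4286)
  edge 2→3: √(2.1711² + -8.8228²) = 9.0860 (running 14.5146)
  edge 3→1: √(3.2229² + 9.4350²) = 9.9702 (running 24.4849)
Perimeter = 24.4849

Perimeter at t=0.465: 24.4849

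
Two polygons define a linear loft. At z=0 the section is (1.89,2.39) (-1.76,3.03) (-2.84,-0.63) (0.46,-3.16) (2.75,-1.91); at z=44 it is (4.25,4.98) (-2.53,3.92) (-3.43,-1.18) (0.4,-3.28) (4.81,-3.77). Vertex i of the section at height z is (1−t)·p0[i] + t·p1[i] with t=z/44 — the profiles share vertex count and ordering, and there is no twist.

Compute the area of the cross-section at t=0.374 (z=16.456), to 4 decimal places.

Cross-section at t=0.374: each vertex is (1-t)·p0[i] + t·p1[i].
  v1: (1-0.374)·(1.89,2.39) + 0.374·(4.25,4.98) = (2.7726,3.3587)
  v2: (1-0.374)·(-1.76,3.03) + 0.374·(-2.53,3.92) = (-2.0480,3.3629)
  v3: (1-0.374)·(-2.84,-0.63) + 0.374·(-3.43,-1.18) = (-3.0607,-0.8357)
  v4: (1-0.374)·(0.46,-3.16) + 0.374·(0.4,-3.28) = (0.4376,-3.2049)
  v5: (1-0.374)·(2.75,-1.91) + 0.374·(4.81,-3.77) = (3.5204,-2.6056)
Shoelace sum Σ(x_i·y_{i+1} − x_{i+1}·y_i):
  i=1: 2.7726·3.3629 − -2.0480·3.3587 = +16.2025 (running +16.2025)
  i=2: -2.0480·-0.8357 − -3.0607·3.3629 = +12.0041 (running +28.2065)
  i=3: -3.0607·-3.2049 − 0.4376·-0.8357 = +10.1747 (running +38.3813)
  i=4: 0.4376·-2.6056 − 3.5204·-3.2049 = +10.1425 (running +48.5237)
  i=5: 3.5204·3.3587 − 2.7726·-2.6056 = +19.0485 (running +67.5722)
Area = |Σ|/2 = |67.5722|/2 = 33.7861

Area at t=0.374: 33.7861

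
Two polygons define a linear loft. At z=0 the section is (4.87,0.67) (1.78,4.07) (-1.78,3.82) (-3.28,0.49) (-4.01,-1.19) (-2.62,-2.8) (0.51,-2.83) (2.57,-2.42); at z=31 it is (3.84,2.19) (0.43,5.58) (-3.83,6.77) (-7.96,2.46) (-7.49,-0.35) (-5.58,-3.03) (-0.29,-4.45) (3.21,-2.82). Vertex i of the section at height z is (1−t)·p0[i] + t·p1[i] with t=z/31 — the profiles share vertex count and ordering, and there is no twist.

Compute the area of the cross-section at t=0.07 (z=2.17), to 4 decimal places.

Area at t=0.07: 46.1778

Cross-section at t=0.07: each vertex is (1-t)·p0[i] + t·p1[i].
  v1: (1-0.07)·(4.87,0.67) + 0.07·(3.84,2.19) = (4.7979,0.7764)
  v2: (1-0.07)·(1.78,4.07) + 0.07·(0.43,5.58) = (1.6855,4.1757)
  v3: (1-0.07)·(-1.78,3.82) + 0.07·(-3.83,6.77) = (-1.9235,4.0265)
  v4: (1-0.07)·(-3.28,0.49) + 0.07·(-7.96,2.46) = (-3.6076,0.6279)
  v5: (1-0.07)·(-4.01,-1.19) + 0.07·(-7.49,-0.35) = (-4.2536,-1.1312)
  v6: (1-0.07)·(-2.62,-2.8) + 0.07·(-5.58,-3.03) = (-2.8272,-2.8161)
  v7: (1-0.07)·(0.51,-2.83) + 0.07·(-0.29,-4.45) = (0.4540,-2.9434)
  v8: (1-0.07)·(2.57,-2.42) + 0.07·(3.21,-2.82) = (2.6148,-2.4480)
Shoelace sum Σ(x_i·y_{i+1} − x_{i+1}·y_i):
  i=1: 4.7979·4.1757 − 1.6855·0.7764 = +18.7260 (running +18.7260)
  i=2: 1.6855·4.0265 − -1.9235·4.1757 = +14.8186 (running +33.5446)
  i=3: -1.9235·0.6279 − -3.6076·4.0265 = +13.3182 (running +46.8628)
  i=4: -3.6076·-1.1312 − -4.2536·0.6279 = +6.7518 (running +53.6146)
  i=5: -4.2536·-2.8161 − -2.8272·-1.1312 = +8.7804 (running +62.3950)
  i=6: -2.8272·-2.9434 − 0.4540·-2.8161 = +9.6001 (running +71.9951)
  i=7: 0.4540·-2.4480 − 2.6148·-2.9434 = +6.5850 (running +78.5801)
  i=8: 2.6148·0.7764 − 4.7979·-2.4480 = +13.7754 (running +92.3555)
Area = |Σ|/2 = |92.3555|/2 = 46.1778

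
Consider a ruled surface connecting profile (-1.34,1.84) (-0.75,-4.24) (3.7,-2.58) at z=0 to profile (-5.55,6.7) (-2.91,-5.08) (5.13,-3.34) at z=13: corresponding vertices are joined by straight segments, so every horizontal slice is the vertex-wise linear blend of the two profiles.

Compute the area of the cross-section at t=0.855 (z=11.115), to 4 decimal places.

Area at t=0.855: 43.2068

Cross-section at t=0.855: each vertex is (1-t)·p0[i] + t·p1[i].
  v1: (1-0.855)·(-1.34,1.84) + 0.855·(-5.55,6.7) = (-4.9395,5.9953)
  v2: (1-0.855)·(-0.75,-4.24) + 0.855·(-2.91,-5.08) = (-2.5968,-4.9582)
  v3: (1-0.855)·(3.7,-2.58) + 0.855·(5.13,-3.34) = (4.9226,-3.2298)
Shoelace sum Σ(x_i·y_{i+1} − x_{i+1}·y_i):
  i=1: -4.9395·-4.9582 − -2.5968·5.9953 = +40.0599 (running +40.0599)
  i=2: -2.5968·-3.2298 − 4.9226·-4.9582 = +32.7946 (running +72.8545)
  i=3: 4.9226·5.9953 − -4.9395·-3.2298 = +13.5590 (running +86.4135)
Area = |Σ|/2 = |86.4135|/2 = 43.2068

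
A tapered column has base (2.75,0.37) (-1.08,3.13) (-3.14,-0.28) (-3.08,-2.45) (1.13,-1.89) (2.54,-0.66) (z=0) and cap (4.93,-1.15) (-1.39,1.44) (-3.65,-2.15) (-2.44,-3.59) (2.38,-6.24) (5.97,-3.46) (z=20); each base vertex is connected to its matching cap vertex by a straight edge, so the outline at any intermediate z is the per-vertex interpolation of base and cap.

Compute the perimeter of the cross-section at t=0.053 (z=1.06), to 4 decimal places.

Cross-section at t=0.053: each vertex is (1-t)·p0[i] + t·p1[i].
  v1: (1-0.053)·(2.75,0.37) + 0.053·(4.93,-1.15) = (2.8655,0.2894)
  v2: (1-0.053)·(-1.08,3.13) + 0.053·(-1.39,1.44) = (-1.0964,3.0404)
  v3: (1-0.053)·(-3.14,-0.28) + 0.053·(-3.65,-2.15) = (-3.1670,-0.3791)
  v4: (1-0.053)·(-3.08,-2.45) + 0.053·(-2.44,-3.59) = (-3.0461,-2.5104)
  v5: (1-0.053)·(1.13,-1.89) + 0.053·(2.38,-6.24) = (1.1962,-2.1205)
  v6: (1-0.053)·(2.54,-0.66) + 0.053·(5.97,-3.46) = (2.7218,-0.8084)
Perimeter = Σ |v_{i+1} − v_i|:
  edge 1→2: √(-3.9620² + 2.7510²) = 4.8234 (running 4.8234)
  edge 2→3: √(-2.0706² + -3.4195²) = 3.9976 (running 8.8210)
  edge 3→4: √(0.1210² + -2.1313²) = 2.1347 (running 10.9557)
  edge 4→5: √(4.2423² + 0.3899²) = 4.2602 (running 15.2159)
  edge 5→6: √(1.5255² + 1.3121²) = 2.0122 (running 17.2281)
  edge 6→1: √(0.1437² + 1.0978²) = 1.1072 (running 18.3353)
Perimeter = 18.3353

Perimeter at t=0.053: 18.3353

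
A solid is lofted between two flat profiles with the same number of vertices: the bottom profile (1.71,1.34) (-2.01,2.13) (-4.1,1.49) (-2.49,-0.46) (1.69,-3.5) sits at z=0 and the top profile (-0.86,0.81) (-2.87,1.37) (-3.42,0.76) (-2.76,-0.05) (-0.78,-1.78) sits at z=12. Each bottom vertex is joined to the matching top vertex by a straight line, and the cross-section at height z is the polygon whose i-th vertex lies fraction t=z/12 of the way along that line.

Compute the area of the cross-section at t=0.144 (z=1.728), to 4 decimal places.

Area at t=0.144: 15.2229

Cross-section at t=0.144: each vertex is (1-t)·p0[i] + t·p1[i].
  v1: (1-0.144)·(1.71,1.34) + 0.144·(-0.86,0.81) = (1.3399,1.2637)
  v2: (1-0.144)·(-2.01,2.13) + 0.144·(-2.87,1.37) = (-2.1338,2.0206)
  v3: (1-0.144)·(-4.1,1.49) + 0.144·(-3.42,0.76) = (-4.0021,1.3849)
  v4: (1-0.144)·(-2.49,-0.46) + 0.144·(-2.76,-0.05) = (-2.5289,-0.4010)
  v5: (1-0.144)·(1.69,-3.5) + 0.144·(-0.78,-1.78) = (1.3343,-3.2523)
Shoelace sum Σ(x_i·y_{i+1} − x_{i+1}·y_i):
  i=1: 1.3399·2.0206 − -2.1338·1.2637 = +5.4039 (running +5.4039)
  i=2: -2.1338·1.3849 − -4.0021·2.0206 = +5.1313 (running +10.5352)
  i=3: -4.0021·-0.4010 − -2.5289·1.3849 = +5.1069 (running +15.6421)
  i=4: -2.5289·-3.2523 − 1.3343·-0.4010 = +8.7597 (running +24.4018)
  i=5: 1.3343·1.2637 − 1.3399·-3.2523 = +6.0440 (running +30.4458)
Area = |Σ|/2 = |30.4458|/2 = 15.2229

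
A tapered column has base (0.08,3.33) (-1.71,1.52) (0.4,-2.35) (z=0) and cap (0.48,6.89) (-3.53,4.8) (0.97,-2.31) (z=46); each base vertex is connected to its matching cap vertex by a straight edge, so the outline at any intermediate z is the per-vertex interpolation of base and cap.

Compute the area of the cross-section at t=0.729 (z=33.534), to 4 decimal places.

Cross-section at t=0.729: each vertex is (1-t)·p0[i] + t·p1[i].
  v1: (1-0.729)·(0.08,3.33) + 0.729·(0.48,6.89) = (0.3716,5.9252)
  v2: (1-0.729)·(-1.71,1.52) + 0.729·(-3.53,4.8) = (-3.0368,3.9111)
  v3: (1-0.729)·(0.4,-2.35) + 0.729·(0.97,-2.31) = (0.8155,-2.3208)
Shoelace sum Σ(x_i·y_{i+1} − x_{i+1}·y_i):
  i=1: 0.3716·3.9111 − -3.0368·5.9252 = +19.4470 (running +19.4470)
  i=2: -3.0368·-2.3208 − 0.8155·3.9111 = +3.8582 (running +23.3053)
  i=3: 0.8155·5.9252 − 0.3716·-2.3208 = +5.6946 (running +28.9999)
Area = |Σ|/2 = |28.9999|/2 = 14.5000

Area at t=0.729: 14.5000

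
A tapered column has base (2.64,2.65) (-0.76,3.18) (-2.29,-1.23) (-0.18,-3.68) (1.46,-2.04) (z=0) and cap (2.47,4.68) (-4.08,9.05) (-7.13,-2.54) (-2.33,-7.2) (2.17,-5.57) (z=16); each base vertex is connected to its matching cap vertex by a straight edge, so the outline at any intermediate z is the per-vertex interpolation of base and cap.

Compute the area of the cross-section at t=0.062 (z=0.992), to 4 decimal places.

Area at t=0.062: 24.4082

Cross-section at t=0.062: each vertex is (1-t)·p0[i] + t·p1[i].
  v1: (1-0.062)·(2.64,2.65) + 0.062·(2.47,4.68) = (2.6295,2.7759)
  v2: (1-0.062)·(-0.76,3.18) + 0.062·(-4.08,9.05) = (-0.9658,3.5439)
  v3: (1-0.062)·(-2.29,-1.23) + 0.062·(-7.13,-2.54) = (-2.5901,-1.3112)
  v4: (1-0.062)·(-0.18,-3.68) + 0.062·(-2.33,-7.2) = (-0.3133,-3.8982)
  v5: (1-0.062)·(1.46,-2.04) + 0.062·(2.17,-5.57) = (1.5040,-2.2589)
Shoelace sum Σ(x_i·y_{i+1} − x_{i+1}·y_i):
  i=1: 2.6295·3.5439 − -0.9658·2.7759 = +11.9997 (running +11.9997)
  i=2: -0.9658·-1.3112 − -2.5901·3.5439 = +10.4455 (running +22.4452)
  i=3: -2.5901·-3.8982 − -0.3133·-1.3112 = +9.6859 (running +32.1312)
  i=4: -0.3133·-2.2589 − 1.5040·-3.8982 = +6.5707 (running +38.7019)
  i=5: 1.5040·2.7759 − 2.6295·-2.2589 = +10.1145 (running +48.8164)
Area = |Σ|/2 = |48.8164|/2 = 24.4082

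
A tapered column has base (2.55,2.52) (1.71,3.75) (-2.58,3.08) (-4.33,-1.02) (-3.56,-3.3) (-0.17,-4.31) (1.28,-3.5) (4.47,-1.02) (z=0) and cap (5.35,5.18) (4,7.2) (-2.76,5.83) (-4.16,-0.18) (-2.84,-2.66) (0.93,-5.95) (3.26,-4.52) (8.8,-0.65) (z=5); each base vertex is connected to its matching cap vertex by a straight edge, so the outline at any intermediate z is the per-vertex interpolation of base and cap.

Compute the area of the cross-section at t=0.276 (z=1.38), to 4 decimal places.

Area at t=0.276: 62.2269

Cross-section at t=0.276: each vertex is (1-t)·p0[i] + t·p1[i].
  v1: (1-0.276)·(2.55,2.52) + 0.276·(5.35,5.18) = (3.3228,3.2542)
  v2: (1-0.276)·(1.71,3.75) + 0.276·(4,7.2) = (2.3420,4.7022)
  v3: (1-0.276)·(-2.58,3.08) + 0.276·(-2.76,5.83) = (-2.6297,3.8390)
  v4: (1-0.276)·(-4.33,-1.02) + 0.276·(-4.16,-0.18) = (-4.2831,-0.7882)
  v5: (1-0.276)·(-3.56,-3.3) + 0.276·(-2.84,-2.66) = (-3.3613,-3.1234)
  v6: (1-0.276)·(-0.17,-4.31) + 0.276·(0.93,-5.95) = (0.1336,-4.7626)
  v7: (1-0.276)·(1.28,-3.5) + 0.276·(3.26,-4.52) = (1.8265,-3.7815)
  v8: (1-0.276)·(4.47,-1.02) + 0.276·(8.8,-0.65) = (5.6651,-0.9179)
Shoelace sum Σ(x_i·y_{i+1} − x_{i+1}·y_i):
  i=1: 3.3228·4.7022 − 2.3420·3.2542 = +8.0031 (running +8.0031)
  i=2: 2.3420·3.8390 − -2.6297·4.7022 = +21.3564 (running +29.3595)
  i=3: -2.6297·-0.7882 − -4.2831·3.8390 = +18.5154 (running +47.8748)
  i=4: -4.2831·-3.1234 − -3.3613·-0.7882 = +10.7284 (running +58.6032)
  i=5: -3.3613·-4.7626 − 0.1336·-3.1234 = +16.4258 (running +75.0290)
  i=6: 0.1336·-3.7815 − 1.8265·-4.7626 = +8.1937 (running +83.2227)
  i=7: 1.8265·-0.9179 − 5.6651·-3.7815 = +19.7461 (running +102.9688)
  i=8: 5.6651·3.2542 − 3.3228·-0.9179 = +21.4850 (running +124.4538)
Area = |Σ|/2 = |124.4538|/2 = 62.2269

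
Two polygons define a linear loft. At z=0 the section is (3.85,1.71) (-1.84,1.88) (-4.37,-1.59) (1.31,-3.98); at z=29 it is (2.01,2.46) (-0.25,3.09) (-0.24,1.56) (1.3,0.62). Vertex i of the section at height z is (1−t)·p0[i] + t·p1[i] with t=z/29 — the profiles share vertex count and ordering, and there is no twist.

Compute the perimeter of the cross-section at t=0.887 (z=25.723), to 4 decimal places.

Perimeter at t=0.887: 9.2250

Cross-section at t=0.887: each vertex is (1-t)·p0[i] + t·p1[i].
  v1: (1-0.887)·(3.85,1.71) + 0.887·(2.01,2.46) = (2.2179,2.3752)
  v2: (1-0.887)·(-1.84,1.88) + 0.887·(-0.25,3.09) = (-0.4297,2.9533)
  v3: (1-0.887)·(-4.37,-1.59) + 0.887·(-0.24,1.56) = (-0.7067,1.2041)
  v4: (1-0.887)·(1.31,-3.98) + 0.887·(1.3,0.62) = (1.3011,0.1002)
Perimeter = Σ |v_{i+1} − v_i|:
  edge 1→2: √(-2.6476² + 0.5780²) = 2.7100 (running 2.7100)
  edge 2→3: √(-0.2770² + -1.7492²) = 1.7710 (running 4.4810)
  edge 3→4: √(2.0078² + -1.1038²) = 2.2912 (running 6.7722)
  edge 4→1: √(0.9168² + 2.2750²) = 2.4528 (running 9.2250)
Perimeter = 9.2250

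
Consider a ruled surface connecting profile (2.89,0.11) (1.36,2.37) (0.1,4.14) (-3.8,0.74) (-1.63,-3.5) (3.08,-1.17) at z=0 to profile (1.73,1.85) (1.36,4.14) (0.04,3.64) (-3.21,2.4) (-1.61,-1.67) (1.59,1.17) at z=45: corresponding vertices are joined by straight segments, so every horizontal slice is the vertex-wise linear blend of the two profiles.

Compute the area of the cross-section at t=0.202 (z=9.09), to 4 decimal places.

Cross-section at t=0.202: each vertex is (1-t)·p0[i] + t·p1[i].
  v1: (1-0.202)·(2.89,0.11) + 0.202·(1.73,1.85) = (2.6557,0.4615)
  v2: (1-0.202)·(1.36,2.37) + 0.202·(1.36,4.14) = (1.3600,2.7275)
  v3: (1-0.202)·(0.1,4.14) + 0.202·(0.04,3.64) = (0.0879,4.0390)
  v4: (1-0.202)·(-3.8,0.74) + 0.202·(-3.21,2.4) = (-3.6808,1.0753)
  v5: (1-0.202)·(-1.63,-3.5) + 0.202·(-1.61,-1.67) = (-1.6260,-3.1303)
  v6: (1-0.202)·(3.08,-1.17) + 0.202·(1.59,1.17) = (2.7790,-0.6973)
Shoelace sum Σ(x_i·y_{i+1} − x_{i+1}·y_i):
  i=1: 2.6557·2.7275 − 1.3600·0.4615 = +6.6159 (running +6.6159)
  i=2: 1.3600·4.0390 − 0.0879·2.7275 = +5.2533 (running +11.8692)
  i=3: 0.0879·1.0753 − -3.6808·4.0390 = +14.9613 (running +26.8305)
  i=4: -3.6808·-3.1303 − -1.6260·1.0753 = +13.2706 (running +40.1012)
  i=5: -1.6260·-0.6973 − 2.7790·-3.1303 = +9.8331 (running +49.9343)
  i=6: 2.7790·0.4615 − 2.6557·-0.6973 = +3.1343 (running +53.0686)
Area = |Σ|/2 = |53.0686|/2 = 26.5343

Area at t=0.202: 26.5343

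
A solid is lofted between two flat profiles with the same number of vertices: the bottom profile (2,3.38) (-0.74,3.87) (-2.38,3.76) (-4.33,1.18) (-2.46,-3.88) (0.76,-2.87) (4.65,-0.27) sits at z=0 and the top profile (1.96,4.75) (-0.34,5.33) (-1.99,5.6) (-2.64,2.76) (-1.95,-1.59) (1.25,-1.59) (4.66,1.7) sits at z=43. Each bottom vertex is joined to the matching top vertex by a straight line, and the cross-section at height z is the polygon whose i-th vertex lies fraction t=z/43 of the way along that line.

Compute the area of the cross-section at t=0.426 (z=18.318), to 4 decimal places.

Area at t=0.426: 41.0907

Cross-section at t=0.426: each vertex is (1-t)·p0[i] + t·p1[i].
  v1: (1-0.426)·(2,3.38) + 0.426·(1.96,4.75) = (1.9830,3.9636)
  v2: (1-0.426)·(-0.74,3.87) + 0.426·(-0.34,5.33) = (-0.5696,4.4920)
  v3: (1-0.426)·(-2.38,3.76) + 0.426·(-1.99,5.6) = (-2.2139,4.5438)
  v4: (1-0.426)·(-4.33,1.18) + 0.426·(-2.64,2.76) = (-3.6101,1.8531)
  v5: (1-0.426)·(-2.46,-3.88) + 0.426·(-1.95,-1.59) = (-2.2427,-2.9045)
  v6: (1-0.426)·(0.76,-2.87) + 0.426·(1.25,-1.59) = (0.9687,-2.3247)
  v7: (1-0.426)·(4.65,-0.27) + 0.426·(4.66,1.7) = (4.6543,0.5692)
Shoelace sum Σ(x_i·y_{i+1} − x_{i+1}·y_i):
  i=1: 1.9830·4.4920 − -0.5696·3.9636 = +11.1651 (running +11.1651)
  i=2: -0.5696·4.5438 − -2.2139·4.4920 = +7.3564 (running +18.5215)
  i=3: -2.2139·1.8531 − -3.6101·4.5438 = +12.3011 (running +30.8225)
  i=4: -3.6101·-2.9045 − -2.2427·1.8531 = +14.6413 (running +45.4638)
  i=5: -2.2427·-2.3247 − 0.9687·-2.9045 = +8.0274 (running +53.4912)
  i=6: 0.9687·0.5692 − 4.6543·-2.3247 = +11.3713 (running +64.8625)
  i=7: 4.6543·3.9636 − 1.9830·0.5692 = +17.3190 (running +82.1814)
Area = |Σ|/2 = |82.1814|/2 = 41.0907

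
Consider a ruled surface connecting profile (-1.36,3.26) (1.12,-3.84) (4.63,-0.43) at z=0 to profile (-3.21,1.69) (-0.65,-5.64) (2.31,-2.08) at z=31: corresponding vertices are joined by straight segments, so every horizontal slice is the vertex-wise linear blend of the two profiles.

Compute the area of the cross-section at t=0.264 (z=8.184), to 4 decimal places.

Area at t=0.264: 16.3611

Cross-section at t=0.264: each vertex is (1-t)·p0[i] + t·p1[i].
  v1: (1-0.264)·(-1.36,3.26) + 0.264·(-3.21,1.69) = (-1.8484,2.8455)
  v2: (1-0.264)·(1.12,-3.84) + 0.264·(-0.65,-5.64) = (0.6527,-4.3152)
  v3: (1-0.264)·(4.63,-0.43) + 0.264·(2.31,-2.08) = (4.0175,-0.8656)
Shoelace sum Σ(x_i·y_{i+1} − x_{i+1}·y_i):
  i=1: -1.8484·-4.3152 − 0.6527·2.8455 = +6.1189 (running +6.1189)
  i=2: 0.6527·-0.8656 − 4.0175·-4.3152 = +16.7714 (running +22.8903)
  i=3: 4.0175·2.8455 − -1.8484·-0.8656 = +9.8320 (running +32.7223)
Area = |Σ|/2 = |32.7223|/2 = 16.3611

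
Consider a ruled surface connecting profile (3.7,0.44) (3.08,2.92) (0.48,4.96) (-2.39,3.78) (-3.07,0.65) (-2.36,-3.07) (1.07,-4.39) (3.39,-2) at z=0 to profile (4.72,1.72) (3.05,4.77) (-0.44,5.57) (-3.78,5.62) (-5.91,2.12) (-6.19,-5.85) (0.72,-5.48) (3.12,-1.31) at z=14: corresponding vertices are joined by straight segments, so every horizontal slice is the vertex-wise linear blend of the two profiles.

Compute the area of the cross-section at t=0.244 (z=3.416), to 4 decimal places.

Cross-section at t=0.244: each vertex is (1-t)·p0[i] + t·p1[i].
  v1: (1-0.244)·(3.7,0.44) + 0.244·(4.72,1.72) = (3.9489,0.7523)
  v2: (1-0.244)·(3.08,2.92) + 0.244·(3.05,4.77) = (3.0727,3.3714)
  v3: (1-0.244)·(0.48,4.96) + 0.244·(-0.44,5.57) = (0.2555,5.1088)
  v4: (1-0.244)·(-2.39,3.78) + 0.244·(-3.78,5.62) = (-2.7292,4.2290)
  v5: (1-0.244)·(-3.07,0.65) + 0.244·(-5.91,2.12) = (-3.7630,1.0087)
  v6: (1-0.244)·(-2.36,-3.07) + 0.244·(-6.19,-5.85) = (-3.2945,-3.7483)
  v7: (1-0.244)·(1.07,-4.39) + 0.244·(0.72,-5.48) = (0.9846,-4.6560)
  v8: (1-0.244)·(3.39,-2) + 0.244·(3.12,-1.31) = (3.3241,-1.8316)
Shoelace sum Σ(x_i·y_{i+1} − x_{i+1}·y_i):
  i=1: 3.9489·3.3714 − 3.0727·0.7523 = +11.0016 (running +11.0016)
  i=2: 3.0727·5.1088 − 0.2555·3.3714 = +14.8364 (running +25.8380)
  i=3: 0.2555·4.2290 − -2.7292·5.1088 = +15.0234 (running +40.8614)
  i=4: -2.7292·1.0087 − -3.7630·4.2290 = +13.1606 (running +54.0220)
  i=5: -3.7630·-3.7483 − -3.2945·1.0087 = +17.4279 (running +71.4499)
  i=6: -3.2945·-4.6560 − 0.9846·-3.7483 = +19.0297 (running +90.4796)
  i=7: 0.9846·-1.8316 − 3.3241·-4.6560 = +13.6735 (running +104.1532)
  i=8: 3.3241·0.7523 − 3.9489·-1.8316 = +9.7337 (running +113.8869)
Area = |Σ|/2 = |113.8869|/2 = 56.9434

Area at t=0.244: 56.9434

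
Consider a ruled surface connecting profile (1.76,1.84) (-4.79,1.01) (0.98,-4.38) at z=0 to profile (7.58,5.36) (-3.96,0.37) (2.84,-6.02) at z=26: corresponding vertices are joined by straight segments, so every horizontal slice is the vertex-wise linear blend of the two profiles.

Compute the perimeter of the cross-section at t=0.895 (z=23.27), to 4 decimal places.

Cross-section at t=0.895: each vertex is (1-t)·p0[i] + t·p1[i].
  v1: (1-0.895)·(1.76,1.84) + 0.895·(7.58,5.36) = (6.9689,4.9904)
  v2: (1-0.895)·(-4.79,1.01) + 0.895·(-3.96,0.37) = (-4.0472,0.4372)
  v3: (1-0.895)·(0.98,-4.38) + 0.895·(2.84,-6.02) = (2.6447,-5.8478)
Perimeter = Σ |v_{i+1} − v_i|:
  edge 1→2: √(-11.0160² + -4.5532²) = 11.9199 (running 11.9199)
  edge 2→3: √(6.6919² + -6.2850²) = 9.1805 (running 21.1005)
  edge 3→1: √(4.3242² + 10.8382²) = 11.6690 (running 32.7695)
Perimeter = 32.7695

Perimeter at t=0.895: 32.7695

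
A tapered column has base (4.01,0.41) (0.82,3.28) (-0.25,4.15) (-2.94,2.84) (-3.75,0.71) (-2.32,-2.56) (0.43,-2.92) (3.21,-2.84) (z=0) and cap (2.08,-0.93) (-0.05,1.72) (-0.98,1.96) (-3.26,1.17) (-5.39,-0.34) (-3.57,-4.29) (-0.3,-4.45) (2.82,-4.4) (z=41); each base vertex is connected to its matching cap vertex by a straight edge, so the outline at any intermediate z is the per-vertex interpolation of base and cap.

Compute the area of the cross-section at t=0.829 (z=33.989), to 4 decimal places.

Cross-section at t=0.829: each vertex is (1-t)·p0[i] + t·p1[i].
  v1: (1-0.829)·(4.01,0.41) + 0.829·(2.08,-0.93) = (2.4100,-0.7009)
  v2: (1-0.829)·(0.82,3.28) + 0.829·(-0.05,1.72) = (0.0988,1.9868)
  v3: (1-0.829)·(-0.25,4.15) + 0.829·(-0.98,1.96) = (-0.8552,2.3345)
  v4: (1-0.829)·(-2.94,2.84) + 0.829·(-3.26,1.17) = (-3.2053,1.4556)
  v5: (1-0.829)·(-3.75,0.71) + 0.829·(-5.39,-0.34) = (-5.1096,-0.1604)
  v6: (1-0.829)·(-2.32,-2.56) + 0.829·(-3.57,-4.29) = (-3.3562,-3.9942)
  v7: (1-0.829)·(0.43,-2.92) + 0.829·(-0.3,-4.45) = (-0.1752,-4.1884)
  v8: (1-0.829)·(3.21,-2.84) + 0.829·(2.82,-4.4) = (2.8867,-4.1332)
Shoelace sum Σ(x_i·y_{i+1} − x_{i+1}·y_i):
  i=1: 2.4100·1.9868 − 0.0988·-0.7009 = +4.8574 (running +4.8574)
  i=2: 0.0988·2.3345 − -0.8552·1.9868 = +1.9296 (running +6.7870)
  i=3: -0.8552·1.4556 − -3.2053·2.3345 = +6.2379 (running +13.0249)
  i=4: -3.2053·-0.1604 − -5.1096·1.4556 = +7.9516 (running +20.9765)
  i=5: -5.1096·-3.9942 − -3.3562·-0.1604 = +19.8699 (running +40.8465)
  i=6: -3.3562·-4.1884 − -0.1752·-3.9942 = +13.3576 (running +54.2040)
  i=7: -0.1752·-4.1332 − 2.8867·-4.1884 = +12.8145 (running +67.0186)
  i=8: 2.8867·-0.7009 − 2.4100·-4.1332 = +7.9381 (running +74.9566)
Area = |Σ|/2 = |74.9566|/2 = 37.4783

Area at t=0.829: 37.4783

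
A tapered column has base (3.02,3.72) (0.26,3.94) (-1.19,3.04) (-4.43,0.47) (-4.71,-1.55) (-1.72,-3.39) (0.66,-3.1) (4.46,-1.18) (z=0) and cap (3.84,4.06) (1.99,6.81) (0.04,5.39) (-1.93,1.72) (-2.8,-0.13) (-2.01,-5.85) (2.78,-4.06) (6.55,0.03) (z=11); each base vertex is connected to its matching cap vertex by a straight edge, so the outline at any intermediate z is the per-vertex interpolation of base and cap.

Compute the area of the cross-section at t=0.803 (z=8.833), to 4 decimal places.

Area at t=0.803: 64.0533

Cross-section at t=0.803: each vertex is (1-t)·p0[i] + t·p1[i].
  v1: (1-0.803)·(3.02,3.72) + 0.803·(3.84,4.06) = (3.6785,3.9930)
  v2: (1-0.803)·(0.26,3.94) + 0.803·(1.99,6.81) = (1.6492,6.2446)
  v3: (1-0.803)·(-1.19,3.04) + 0.803·(0.04,5.39) = (-0.2023,4.9270)
  v4: (1-0.803)·(-4.43,0.47) + 0.803·(-1.93,1.72) = (-2.4225,1.4738)
  v5: (1-0.803)·(-4.71,-1.55) + 0.803·(-2.8,-0.13) = (-3.1763,-0.4097)
  v6: (1-0.803)·(-1.72,-3.39) + 0.803·(-2.01,-5.85) = (-1.9529,-5.3654)
  v7: (1-0.803)·(0.66,-3.1) + 0.803·(2.78,-4.06) = (2.3624,-3.8709)
  v8: (1-0.803)·(4.46,-1.18) + 0.803·(6.55,0.03) = (6.1383,-0.2084)
Shoelace sum Σ(x_i·y_{i+1} − x_{i+1}·y_i):
  i=1: 3.6785·6.2446 − 1.6492·3.9930 = +16.3853 (running +16.3853)
  i=2: 1.6492·4.9270 − -0.2023·6.2446 = +9.3890 (running +25.7743)
  i=3: -0.2023·1.4738 − -2.4225·4.9270 = +11.6376 (running +37.4119)
  i=4: -2.4225·-0.4097 − -3.1763·1.4738 = +5.6736 (running +43.0855)
  i=5: -3.1763·-5.3654 − -1.9529·-0.4097 = +16.2417 (running +59.3273)
  i=6: -1.9529·-3.8709 − 2.3624·-5.3654 = +20.2343 (running +79.5615)
  i=7: 2.3624·-0.2084 − 6.1383·-3.8709 = +23.2683 (running +102.8298)
  i=8: 6.1383·3.9930 − 3.6785·-0.2084 = +25.2767 (running +128.1065)
Area = |Σ|/2 = |128.1065|/2 = 64.0533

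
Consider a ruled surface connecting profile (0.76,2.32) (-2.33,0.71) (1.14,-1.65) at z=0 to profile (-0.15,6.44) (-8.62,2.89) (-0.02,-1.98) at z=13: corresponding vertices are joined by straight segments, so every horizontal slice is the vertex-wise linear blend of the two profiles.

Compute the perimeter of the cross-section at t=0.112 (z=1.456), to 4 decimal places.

Cross-section at t=0.112: each vertex is (1-t)·p0[i] + t·p1[i].
  v1: (1-0.112)·(0.76,2.32) + 0.112·(-0.15,6.44) = (0.6581,2.7814)
  v2: (1-0.112)·(-2.33,0.71) + 0.112·(-8.62,2.89) = (-3.0345,0.9542)
  v3: (1-0.112)·(1.14,-1.65) + 0.112·(-0.02,-1.98) = (1.0101,-1.6870)
Perimeter = Σ |v_{i+1} − v_i|:
  edge 1→2: √(-3.6926² + -1.8273²) = 4.1199 (running 4.1199)
  edge 2→3: √(4.0446² + -2.6411²) = 4.8305 (running 8.9505)
  edge 3→1: √(-0.3520² + 4.4684²) = 4.4822 (running 13.4327)
Perimeter = 13.4327

Perimeter at t=0.112: 13.4327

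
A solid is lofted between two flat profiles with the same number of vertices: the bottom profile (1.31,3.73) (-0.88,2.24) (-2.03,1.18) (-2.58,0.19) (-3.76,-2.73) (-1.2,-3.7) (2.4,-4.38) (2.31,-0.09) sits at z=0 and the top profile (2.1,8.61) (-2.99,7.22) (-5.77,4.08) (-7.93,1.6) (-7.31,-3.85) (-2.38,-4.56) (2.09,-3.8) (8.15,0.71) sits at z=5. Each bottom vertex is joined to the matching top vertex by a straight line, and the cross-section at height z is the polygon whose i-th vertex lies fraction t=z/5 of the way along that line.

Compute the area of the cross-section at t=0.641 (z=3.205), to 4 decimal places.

Area at t=0.641: 92.6192

Cross-section at t=0.641: each vertex is (1-t)·p0[i] + t·p1[i].
  v1: (1-0.641)·(1.31,3.73) + 0.641·(2.1,8.61) = (1.8164,6.8581)
  v2: (1-0.641)·(-0.88,2.24) + 0.641·(-2.99,7.22) = (-2.2325,5.4322)
  v3: (1-0.641)·(-2.03,1.18) + 0.641·(-5.77,4.08) = (-4.4273,3.0389)
  v4: (1-0.641)·(-2.58,0.19) + 0.641·(-7.93,1.6) = (-6.0093,1.0938)
  v5: (1-0.641)·(-3.76,-2.73) + 0.641·(-7.31,-3.85) = (-6.0356,-3.4479)
  v6: (1-0.641)·(-1.2,-3.7) + 0.641·(-2.38,-4.56) = (-1.9564,-4.2513)
  v7: (1-0.641)·(2.4,-4.38) + 0.641·(2.09,-3.8) = (2.2013,-4.0082)
  v8: (1-0.641)·(2.31,-0.09) + 0.641·(8.15,0.71) = (6.0534,0.4228)
Shoelace sum Σ(x_i·y_{i+1} − x_{i+1}·y_i):
  i=1: 1.8164·5.4322 − -2.2325·6.8581 = +25.1777 (running +25.1777)
  i=2: -2.2325·3.0389 − -4.4273·5.4322 = +17.2657 (running +42.4434)
  i=3: -4.4273·1.0938 − -6.0093·3.0389 = +13.4191 (running +55.8626)
  i=4: -6.0093·-3.4479 − -6.0356·1.0938 = +27.3215 (running +83.1841)
  i=5: -6.0356·-4.2513 − -1.9564·-3.4479 = +18.9133 (running +102.0973)
  i=6: -1.9564·-4.0082 − 2.2013·-4.2513 = +17.1999 (running +119.2972)
  i=7: 2.2013·0.4228 − 6.0534·-4.0082 = +25.1942 (running +144.4914)
  i=8: 6.0534·6.8581 − 1.8164·0.4228 = +40.7470 (running +185.2384)
Area = |Σ|/2 = |185.2384|/2 = 92.6192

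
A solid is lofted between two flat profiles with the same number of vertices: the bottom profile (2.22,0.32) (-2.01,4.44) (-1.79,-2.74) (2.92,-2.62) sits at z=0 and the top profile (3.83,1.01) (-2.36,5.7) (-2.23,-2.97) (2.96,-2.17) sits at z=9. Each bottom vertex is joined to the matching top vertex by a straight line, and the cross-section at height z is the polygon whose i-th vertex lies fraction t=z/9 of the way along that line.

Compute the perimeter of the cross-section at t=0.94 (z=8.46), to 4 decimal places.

Perimeter at t=0.94: 24.7095

Cross-section at t=0.94: each vertex is (1-t)·p0[i] + t·p1[i].
  v1: (1-0.94)·(2.22,0.32) + 0.94·(3.83,1.01) = (3.7334,0.9686)
  v2: (1-0.94)·(-2.01,4.44) + 0.94·(-2.36,5.7) = (-2.3390,5.6244)
  v3: (1-0.94)·(-1.79,-2.74) + 0.94·(-2.23,-2.97) = (-2.2036,-2.9562)
  v4: (1-0.94)·(2.92,-2.62) + 0.94·(2.96,-2.17) = (2.9576,-2.1970)
Perimeter = Σ |v_{i+1} − v_i|:
  edge 1→2: √(-6.0724² + 4.6558²) = 7.6518 (running 7.6518)
  edge 2→3: √(0.1354² + -8.5806²) = 8.5817 (running 16.2335)
  edge 3→4: √(5.1612² + 0.7592²) = 5.2167 (running 21.4502)
  edge 4→1: √(0.7758² + 3.1656²) = 3.2593 (running 24.7095)
Perimeter = 24.7095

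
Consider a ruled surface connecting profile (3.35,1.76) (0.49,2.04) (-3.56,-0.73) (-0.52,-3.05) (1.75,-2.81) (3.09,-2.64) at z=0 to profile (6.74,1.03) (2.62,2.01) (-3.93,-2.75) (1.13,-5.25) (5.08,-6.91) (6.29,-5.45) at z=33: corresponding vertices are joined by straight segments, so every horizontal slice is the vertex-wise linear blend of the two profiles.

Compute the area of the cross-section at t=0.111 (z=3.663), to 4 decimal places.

Area at t=0.111: 27.2051

Cross-section at t=0.111: each vertex is (1-t)·p0[i] + t·p1[i].
  v1: (1-0.111)·(3.35,1.76) + 0.111·(6.74,1.03) = (3.7263,1.6790)
  v2: (1-0.111)·(0.49,2.04) + 0.111·(2.62,2.01) = (0.7264,2.0367)
  v3: (1-0.111)·(-3.56,-0.73) + 0.111·(-3.93,-2.75) = (-3.6011,-0.9542)
  v4: (1-0.111)·(-0.52,-3.05) + 0.111·(1.13,-5.25) = (-0.3369,-3.2942)
  v5: (1-0.111)·(1.75,-2.81) + 0.111·(5.08,-6.91) = (2.1196,-3.2651)
  v6: (1-0.111)·(3.09,-2.64) + 0.111·(6.29,-5.45) = (3.4452,-2.9519)
Shoelace sum Σ(x_i·y_{i+1} − x_{i+1}·y_i):
  i=1: 3.7263·2.0367 − 0.7264·1.6790 = +6.3696 (running +6.3696)
  i=2: 0.7264·-0.9542 − -3.6011·2.0367 = +6.6410 (running +13.0106)
  i=3: -3.6011·-3.2942 − -0.3369·-0.9542 = +11.5412 (running +24.5518)
  i=4: -0.3369·-3.2651 − 2.1196·-3.2942 = +8.0823 (running +32.6341)
  i=5: 2.1196·-2.9519 − 3.4452·-3.2651 = +4.9920 (running +37.6261)
  i=6: 3.4452·1.6790 − 3.7263·-2.9519 = +16.7841 (running +54.4102)
Area = |Σ|/2 = |54.4102|/2 = 27.2051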